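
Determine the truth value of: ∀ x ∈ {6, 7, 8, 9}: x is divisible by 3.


Evaluate the predicate on each element: 6:T, 7:F, 8:F, 9:T.
Counterexample x = 7 fails the predicate.

F


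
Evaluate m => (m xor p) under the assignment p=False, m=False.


Substitute p=False, m=False:
m xor p = False xor False = False
m => (m xor p) = False => False = True

True


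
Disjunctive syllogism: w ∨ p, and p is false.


Disjunctive syllogism: from (P ∨ Q) and ¬P, infer Q.
One disjunct, 'p', is ruled out; the other must hold.

w


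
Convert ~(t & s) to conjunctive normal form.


Step 1: Apply De Morgan: ¬(t ∧ s) = ¬t ∨ ¬s.

(~t) | (~s)


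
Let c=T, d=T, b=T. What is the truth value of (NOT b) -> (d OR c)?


Substitute c=T, d=T, b=T:
NOT b = F
d OR c = T OR T = T
(NOT b) -> (d OR c) = F -> T = T

T


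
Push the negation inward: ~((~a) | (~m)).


De Morgan: the negation of a disjunction is the conjunction of the negations.
Distribute ~ across |, flipping it to &, and negate each literal.

a & m


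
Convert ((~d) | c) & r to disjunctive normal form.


Step 1: Distribute ∧ over ∨: ((¬d) ∨ c) ∧ r = ((¬d) ∧ r) ∨ (c ∧ r).

((~d) & r) | (c & r)


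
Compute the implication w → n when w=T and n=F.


Implication is false only when antecedent is true and consequent is false.
Substitute: w=T, n=F.
T → F evaluates to F.

F


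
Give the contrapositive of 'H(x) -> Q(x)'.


The contrapositive of (P → Q) is (¬Q → ¬P); it is logically equivalent to the original.
Here P = 'H(x)' and Q = 'Q(x)'.

If not (Q(x)), then not (H(x)).


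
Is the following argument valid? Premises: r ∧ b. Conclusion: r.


This matches the form of conjunction elimination: the conclusion follows in every model of the premises.

Valid.


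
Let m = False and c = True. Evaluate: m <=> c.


Biconditional is true when both operands have the same truth value.
Substitute: m=False, c=True.
False <=> True evaluates to False.

False


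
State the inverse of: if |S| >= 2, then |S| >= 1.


The inverse of (P → Q) is (¬P → ¬Q). It is equivalent to the converse, not to the original.
Here P = '|S| >= 2' and Q = '|S| >= 1'.

If not (|S| >= 2), then not (|S| >= 1).


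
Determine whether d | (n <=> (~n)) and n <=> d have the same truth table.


Compare truth tables:
d | n | φ | ψ
-------------
False | False | False | True
True | False | True | False
False | True | False | False
True | True | True | True
They differ at row 1 (d=False, n=False): φ=False but ψ=True.

No, they are not logically equivalent.


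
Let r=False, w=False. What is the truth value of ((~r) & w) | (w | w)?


Substitute r=False, w=False:
~r = True
(~r) & w = True & False = False
w | w = False | False = False
((~r) & w) | (w | w) = False | False = False

False


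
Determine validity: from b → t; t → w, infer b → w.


This matches the form of hypothetical syllogism: the conclusion follows in every model of the premises.

Valid.


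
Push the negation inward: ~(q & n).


De Morgan: the negation of a conjunction is the disjunction of the negations.
Distribute ~ across &, flipping it to |, and negate each literal.

(~q) | (~n)


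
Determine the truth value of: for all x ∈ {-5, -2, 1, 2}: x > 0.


Evaluate the predicate on each element: -5:F, -2:F, 1:T, 2:T.
Counterexample x = -5 fails the predicate.

F


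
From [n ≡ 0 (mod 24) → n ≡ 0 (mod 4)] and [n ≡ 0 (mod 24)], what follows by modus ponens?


Modus ponens: from (P → Q) and P, infer Q.
P = 'n ≡ 0 (mod 24)' is asserted, and P → Q holds, so Q follows.

n ≡ 0 (mod 4).


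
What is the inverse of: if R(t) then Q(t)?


The inverse of (P → Q) is (¬P → ¬Q). It is equivalent to the converse, not to the original.
Here P = 'R(t)' and Q = 'Q(t)'.

If not (R(t)), then not (Q(t)).


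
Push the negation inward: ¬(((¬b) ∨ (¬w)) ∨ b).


De Morgan: the negation of a disjunction is the conjunction of the negations.
Distribute ¬ across ∨, flipping it to ∧, and negate each literal.

(b ∧ w) ∧ (¬b)


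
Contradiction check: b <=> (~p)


Truth table over {b, p}:
b | p | φ
---------
False | False | False
True | False | True
False | True | True
True | True | False
Satisfying assignment at row 2: b=True, p=False gives True.

No, it is not a contradiction.


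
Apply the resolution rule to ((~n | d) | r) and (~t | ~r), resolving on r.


The clauses contain complementary literals r and ~r.
Resolution eliminates this pair and disjoins the remaining literals (merging duplicates).

((~n | d) | ~t)


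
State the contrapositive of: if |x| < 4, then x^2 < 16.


The contrapositive of (P → Q) is (¬Q → ¬P); it is logically equivalent to the original.
Here P = '|x| < 4' and Q = 'x^2 < 16'.

If not (x^2 < 16), then not (|x| < 4).


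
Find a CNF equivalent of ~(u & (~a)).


Step 1: Apply De Morgan: ¬(u ∧ (¬a)) = ¬u ∨ ¬(¬a).
Step 2: Eliminate any double negations (¬¬X = X).

(~u) | a


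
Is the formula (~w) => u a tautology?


Build the truth table over {u, w}:
u | w | φ
---------
False | False | False
True | False | True
False | True | True
True | True | True
Counterexample at row 1: with u=False, w=False, the formula is False.

No, it is not a tautology.


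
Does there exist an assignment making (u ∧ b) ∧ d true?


Search for a satisfying assignment over {b, d, u}.
Try b=T, d=T, u=T: the formula evaluates to T.
A satisfying assignment exists.

Satisfiable.


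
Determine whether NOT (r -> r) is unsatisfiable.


Truth table over {r}:
r | φ
-----
F | F
T | F
Every row is false.

Yes, it is a contradiction.


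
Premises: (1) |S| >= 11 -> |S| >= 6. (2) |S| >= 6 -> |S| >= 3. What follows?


Hypothetical syllogism: from (P → Q) and (Q → R), infer (P → R).
Chain the two implications through the shared middle term '|S| >= 6'.

|S| >= 11 -> |S| >= 3


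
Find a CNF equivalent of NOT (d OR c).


Step 1: Apply De Morgan: ¬(d ∨ c) = ¬d ∧ ¬c.

(NOT d) AND (NOT c)


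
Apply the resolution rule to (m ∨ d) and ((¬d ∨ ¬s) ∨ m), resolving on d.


The clauses contain complementary literals d and ¬d.
Resolution eliminates this pair and disjoins the remaining literals (merging duplicates).

(m ∨ ¬s)


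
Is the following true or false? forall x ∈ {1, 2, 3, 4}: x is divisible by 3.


Evaluate the predicate on each element: 1:False, 2:False, 3:True, 4:False.
Counterexample x = 1 fails the predicate.

False


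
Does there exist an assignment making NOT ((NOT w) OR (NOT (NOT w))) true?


Check all 2 assignments over {w}:
w | φ
-----
F | F
T | F
No assignment makes the formula true.

Unsatisfiable.


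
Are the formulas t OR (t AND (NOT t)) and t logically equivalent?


Compare truth tables:
t | φ | ψ
---------
F | F | F
T | T | T
The columns φ and ψ agree on every row.

Yes, they are logically equivalent.


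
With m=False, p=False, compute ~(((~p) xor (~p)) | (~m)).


Substitute m=False, p=False:
~p = True
~p = True
(~p) xor (~p) = True xor True = False
~m = True
((~p) xor (~p)) | (~m) = False | True = True
~(((~p) xor (~p)) | (~m)) = False

False


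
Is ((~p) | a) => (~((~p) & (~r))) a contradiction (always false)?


Truth table over {a, p, r}:
a | p | r | φ
-------------
False | False | False | False
True | False | False | False
False | True | False | True
True | True | False | True
False | False | True | True
True | False | True | True
False | True | True | True
True | True | True | True
Satisfying assignment at row 3: a=False, p=True, r=False gives True.

No, it is not a contradiction.


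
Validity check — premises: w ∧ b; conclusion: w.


This matches the form of conjunction elimination: the conclusion follows in every model of the premises.

Valid.


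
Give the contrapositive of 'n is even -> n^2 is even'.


The contrapositive of (P → Q) is (¬Q → ¬P); it is logically equivalent to the original.
Here P = 'n is even' and Q = 'n^2 is even'.

If not (n^2 is even), then not (n is even).


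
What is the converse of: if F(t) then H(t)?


The converse of (P → Q) is (Q → P). It is not in general equivalent to the original.
Here P = 'F(t)' and Q = 'H(t)'.

If H(t), then F(t).


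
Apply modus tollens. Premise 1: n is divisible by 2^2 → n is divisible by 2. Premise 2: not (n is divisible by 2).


Modus tollens: from (P → Q) and ¬Q, infer ¬P.
Q = 'n is divisible by 2' is denied; since P → Q, P must also fail.

Not (n is divisible by 2^2).


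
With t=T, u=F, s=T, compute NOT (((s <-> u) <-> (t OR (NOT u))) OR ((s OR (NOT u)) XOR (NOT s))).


Substitute t=T, u=F, s=T:
s <-> u = T <-> F = F
NOT u = T
t OR (NOT u) = T OR T = T
(s <-> u) <-> (t OR (NOT u)) = F <-> T = F
NOT u = T
s OR (NOT u) = T OR T = T
NOT s = F
(s OR (NOT u)) XOR (NOT s) = T XOR F = T
((s <-> u) <-> (t OR (NOT u))) OR ((s OR (NOT u)) XOR (NOT s)) = F OR T = T
NOT (((s <-> u) <-> (t OR (NOT u))) OR ((s OR (NOT u)) XOR (NOT s))) = F

F


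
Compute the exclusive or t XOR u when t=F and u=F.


Exclusive or is true when exactly one operand is true.
Substitute: t=F, u=F.
F XOR F evaluates to F.

F


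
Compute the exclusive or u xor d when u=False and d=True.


Exclusive or is true when exactly one operand is true.
Substitute: u=False, d=True.
False xor True evaluates to True.

True


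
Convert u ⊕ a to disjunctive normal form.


Step 1: u ⊕ a is true exactly when they disagree: (u ∧ ¬a) ∨ (¬u ∧ a).

(u ∧ (¬a)) ∨ ((¬u) ∧ a)


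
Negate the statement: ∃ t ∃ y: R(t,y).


Negation flips each quantifier (∀↔∃) and negates the inner predicate.
¬(∃ t ∃ y: φ) = ∀ t ∀ y: ¬φ.

∀ t ∀ y: ¬(R(t,y))


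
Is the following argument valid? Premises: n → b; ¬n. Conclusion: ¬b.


This is denying the antecedent (fallacy). There exist truth assignments where the premises are all true but the conclusion is false.

Invalid.


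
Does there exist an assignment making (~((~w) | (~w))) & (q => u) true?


Search for a satisfying assignment over {q, u, w}.
Try q=False, u=False, w=True: the formula evaluates to True.
A satisfying assignment exists.

Satisfiable.


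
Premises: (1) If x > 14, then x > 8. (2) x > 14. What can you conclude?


Modus ponens: from (P → Q) and P, infer Q.
P = 'x > 14' is asserted, and P → Q holds, so Q follows.

x > 8.


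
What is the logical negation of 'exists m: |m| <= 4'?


¬(forall x: φ) = exists x: ¬φ, and ¬(exists x: φ) = forall x: ¬φ.
Apply to the existential statement.

forall m: ~(|m| <= 4)


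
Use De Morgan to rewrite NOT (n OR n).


De Morgan: the negation of a disjunction is the conjunction of the negations.
Distribute NOT across OR, flipping it to AND, and negate each literal.

(NOT n) AND (NOT n)


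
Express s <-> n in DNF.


Step 1: s ↔ n is true exactly when both agree: (s ∧ n) ∨ (¬s ∧ ¬n).

(s AND n) OR ((NOT s) AND (NOT n))


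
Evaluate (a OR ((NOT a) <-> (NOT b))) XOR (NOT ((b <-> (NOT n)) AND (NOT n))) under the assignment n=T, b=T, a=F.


Substitute n=T, b=T, a=F:
NOT a = T
NOT b = F
(NOT a) <-> (NOT b) = T <-> F = F
a OR ((NOT a) <-> (NOT b)) = F OR F = F
NOT n = F
b <-> (NOT n) = T <-> F = F
NOT n = F
(b <-> (NOT n)) AND (NOT n) = F AND F = F
NOT ((b <-> (NOT n)) AND (NOT n)) = T
(a OR ((NOT a) <-> (NOT b))) XOR (NOT ((b <-> (NOT n)) AND (NOT n))) = F XOR T = T

T


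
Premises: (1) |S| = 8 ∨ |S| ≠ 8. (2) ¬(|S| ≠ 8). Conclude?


Disjunctive syllogism: from (P ∨ Q) and ¬P, infer Q.
One disjunct, '|S| ≠ 8', is ruled out; the other must hold.

|S| = 8


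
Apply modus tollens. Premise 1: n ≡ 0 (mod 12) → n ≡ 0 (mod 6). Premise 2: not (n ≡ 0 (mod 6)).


Modus tollens: from (P → Q) and ¬Q, infer ¬P.
Q = 'n ≡ 0 (mod 6)' is denied; since P → Q, P must also fail.

Not (n ≡ 0 (mod 12)).


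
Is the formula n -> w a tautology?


Build the truth table over {n, w}:
n | w | φ
---------
F | F | T
T | F | F
F | T | T
T | T | T
Counterexample at row 2: with n=T, w=F, the formula is F.

No, it is not a tautology.


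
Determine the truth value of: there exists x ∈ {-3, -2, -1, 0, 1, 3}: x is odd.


Evaluate the predicate on each element: -3:T, -2:F, -1:T, 0:F, 1:T, 3:T.
Witness x = -3 satisfies the predicate.

T


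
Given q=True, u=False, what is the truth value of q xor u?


Exclusive or is true when exactly one operand is true.
Substitute: q=True, u=False.
True xor False evaluates to True.

True


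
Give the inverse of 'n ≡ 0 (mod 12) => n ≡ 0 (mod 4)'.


The inverse of (P → Q) is (¬P → ¬Q). It is equivalent to the converse, not to the original.
Here P = 'n ≡ 0 (mod 12)' and Q = 'n ≡ 0 (mod 4)'.

If not (n ≡ 0 (mod 12)), then not (n ≡ 0 (mod 4)).


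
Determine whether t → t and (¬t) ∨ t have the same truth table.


Compare truth tables:
t | φ | ψ
---------
F | T | T
T | T | T
The columns φ and ψ agree on every row.

Yes, they are logically equivalent.


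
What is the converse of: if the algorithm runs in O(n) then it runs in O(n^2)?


The converse of (P → Q) is (Q → P). It is not in general equivalent to the original.
Here P = 'the algorithm runs in O(n)' and Q = 'it runs in O(n^2)'.

If it runs in O(n^2), then the algorithm runs in O(n).


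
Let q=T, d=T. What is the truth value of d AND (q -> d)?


Substitute q=T, d=T:
q -> d = T -> T = T
d AND (q -> d) = T AND T = T

T


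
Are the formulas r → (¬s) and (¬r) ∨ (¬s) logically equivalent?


Compare truth tables:
r | s | φ | ψ
-------------
F | F | T | T
T | F | T | T
F | T | T | T
T | T | F | F
The columns φ and ψ agree on every row.

Yes, they are logically equivalent.


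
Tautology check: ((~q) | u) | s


Build the truth table over {q, s, u}:
q | s | u | φ
-------------
False | False | False | True
True | False | False | False
False | True | False | True
True | True | False | True
False | False | True | True
True | False | True | True
False | True | True | True
True | True | True | True
Counterexample at row 2: with q=True, s=False, u=False, the formula is False.

No, it is not a tautology.


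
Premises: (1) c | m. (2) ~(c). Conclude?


Disjunctive syllogism: from (P ∨ Q) and ¬P, infer Q.
One disjunct, 'c', is ruled out; the other must hold.

m


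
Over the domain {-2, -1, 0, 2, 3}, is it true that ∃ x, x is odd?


Evaluate the predicate on each element: -2:F, -1:T, 0:F, 2:F, 3:T.
Witness x = -1 satisfies the predicate.

T


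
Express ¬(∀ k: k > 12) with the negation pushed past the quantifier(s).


¬(∀ x: φ) = ∃ x: ¬φ, and ¬(∃ x: φ) = ∀ x: ¬φ.
Apply to the universal statement.

∃ k: ¬(k > 12)


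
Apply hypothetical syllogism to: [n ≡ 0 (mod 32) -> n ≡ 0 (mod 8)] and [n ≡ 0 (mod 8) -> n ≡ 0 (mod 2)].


Hypothetical syllogism: from (P → Q) and (Q → R), infer (P → R).
Chain the two implications through the shared middle term 'n ≡ 0 (mod 8)'.

n ≡ 0 (mod 32) -> n ≡ 0 (mod 2)


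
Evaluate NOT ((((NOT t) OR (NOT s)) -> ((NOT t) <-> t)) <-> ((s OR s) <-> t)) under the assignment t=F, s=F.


Substitute t=F, s=F:
NOT t = T
NOT s = T
(NOT t) OR (NOT s) = T OR T = T
NOT t = T
(NOT t) <-> t = T <-> F = F
((NOT t) OR (NOT s)) -> ((NOT t) <-> t) = T -> F = F
s OR s = F OR F = F
(s OR s) <-> t = F <-> F = T
(((NOT t) OR (NOT s)) -> ((NOT t) <-> t)) <-> ((s OR s) <-> t) = F <-> T = F
NOT ((((NOT t) OR (NOT s)) -> ((NOT t) <-> t)) <-> ((s OR s) <-> t)) = T

T


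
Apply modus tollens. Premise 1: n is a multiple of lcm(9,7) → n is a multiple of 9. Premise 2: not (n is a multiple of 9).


Modus tollens: from (P → Q) and ¬Q, infer ¬P.
Q = 'n is a multiple of 9' is denied; since P → Q, P must also fail.

Not (n is a multiple of lcm(9,7)).


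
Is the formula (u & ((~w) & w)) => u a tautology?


Build the truth table over {u, w}:
u | w | φ
---------
False | False | True
True | False | True
False | True | True
True | True | True
Every row evaluates to true.

Yes, it is a tautology.


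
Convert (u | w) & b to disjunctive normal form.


Step 1: Distribute ∧ over ∨: (u ∨ w) ∧ b = (u ∧ b) ∨ (w ∧ b).

(u & b) | (w & b)


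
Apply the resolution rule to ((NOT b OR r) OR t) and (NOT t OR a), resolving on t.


The clauses contain complementary literals t and NOTt.
Resolution eliminates this pair and disjoins the remaining literals (merging duplicates).

((r OR NOT b) OR a)


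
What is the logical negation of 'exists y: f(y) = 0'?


¬(forall x: φ) = exists x: ¬φ, and ¬(exists x: φ) = forall x: ¬φ.
Apply to the existential statement.

forall y: ~(f(y) = 0)


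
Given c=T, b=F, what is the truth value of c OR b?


Disjunction is false only when both operands are false.
Substitute: c=T, b=F.
T OR F evaluates to T.

T


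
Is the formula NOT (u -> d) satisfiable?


Search for a satisfying assignment over {d, u}.
Try d=F, u=T: the formula evaluates to T.
A satisfying assignment exists.

Satisfiable.


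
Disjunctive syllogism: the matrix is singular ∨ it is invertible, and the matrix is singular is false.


Disjunctive syllogism: from (P ∨ Q) and ¬P, infer Q.
One disjunct, 'the matrix is singular', is ruled out; the other must hold.

it is invertible


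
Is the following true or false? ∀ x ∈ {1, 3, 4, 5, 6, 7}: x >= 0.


Evaluate the predicate on each element: 1:T, 3:T, 4:T, 5:T, 6:T, 7:T.
Every element satisfies the predicate.

T


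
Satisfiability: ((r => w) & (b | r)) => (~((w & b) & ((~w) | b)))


Search for a satisfying assignment over {b, r, w}.
Try b=False, r=False, w=False: the formula evaluates to True.
A satisfying assignment exists.

Satisfiable.


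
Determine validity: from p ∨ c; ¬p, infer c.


This matches the form of disjunctive syllogism: the conclusion follows in every model of the premises.

Valid.


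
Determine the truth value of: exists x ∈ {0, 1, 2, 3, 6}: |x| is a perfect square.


Evaluate the predicate on each element: 0:True, 1:True, 2:False, 3:False, 6:False.
Witness x = 0 satisfies the predicate.

True


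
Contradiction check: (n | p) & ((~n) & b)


Truth table over {b, n, p}:
b | n | p | φ
-------------
False | False | False | False
True | False | False | False
False | True | False | False
True | True | False | False
False | False | True | False
True | False | True | True
False | True | True | False
True | True | True | False
Satisfying assignment at row 6: b=True, n=False, p=True gives True.

No, it is not a contradiction.


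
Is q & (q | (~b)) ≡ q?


Compare truth tables:
b | q | φ | ψ
-------------
False | False | False | False
True | False | False | False
False | True | True | True
True | True | True | True
The columns φ and ψ agree on every row.

Yes, they are logically equivalent.


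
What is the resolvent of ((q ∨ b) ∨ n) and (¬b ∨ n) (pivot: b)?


The clauses contain complementary literals b and ¬b.
Resolution eliminates this pair and disjoins the remaining literals (merging duplicates).

(q ∨ n)


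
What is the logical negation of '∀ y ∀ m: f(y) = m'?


Negation flips each quantifier (∀↔∃) and negates the inner predicate.
¬(∀ y ∀ m: φ) = ∃ y ∃ m: ¬φ.

∃ y ∃ m: ¬(f(y) = m)


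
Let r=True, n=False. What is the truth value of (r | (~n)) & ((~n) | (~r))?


Substitute r=True, n=False:
~n = True
r | (~n) = True | True = True
~n = True
~r = False
(~n) | (~r) = True | False = True
(r | (~n)) & ((~n) | (~r)) = True & True = True

True


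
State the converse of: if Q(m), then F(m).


The converse of (P → Q) is (Q → P). It is not in general equivalent to the original.
Here P = 'Q(m)' and Q = 'F(m)'.

If F(m), then Q(m).


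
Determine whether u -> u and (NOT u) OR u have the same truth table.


Compare truth tables:
u | φ | ψ
---------
F | T | T
T | T | T
The columns φ and ψ agree on every row.

Yes, they are logically equivalent.


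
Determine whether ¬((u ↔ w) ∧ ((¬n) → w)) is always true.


Build the truth table over {n, u, w}:
n | u | w | φ
-------------
F | F | F | T
T | F | F | F
F | T | F | T
T | T | F | T
F | F | T | T
T | F | T | T
F | T | T | F
T | T | T | F
Counterexample at row 2: with n=T, u=F, w=F, the formula is F.

No, it is not a tautology.


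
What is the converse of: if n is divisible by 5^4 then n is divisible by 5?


The converse of (P → Q) is (Q → P). It is not in general equivalent to the original.
Here P = 'n is divisible by 5^4' and Q = 'n is divisible by 5'.

If n is divisible by 5, then n is divisible by 5^4.


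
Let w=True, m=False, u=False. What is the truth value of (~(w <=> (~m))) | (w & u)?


Substitute w=True, m=False, u=False:
~m = True
w <=> (~m) = True <=> True = True
~(w <=> (~m)) = False
w & u = True & False = False
(~(w <=> (~m))) | (w & u) = False | False = False

False


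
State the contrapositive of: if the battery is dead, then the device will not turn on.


The contrapositive of (P → Q) is (¬Q → ¬P); it is logically equivalent to the original.
Here P = 'the battery is dead' and Q = 'the device will not turn on'.

If not (the device will not turn on), then not (the battery is dead).


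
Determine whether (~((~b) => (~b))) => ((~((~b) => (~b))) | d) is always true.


Build the truth table over {b, d}:
b | d | φ
---------
False | False | True
True | False | True
False | True | True
True | True | True
Every row evaluates to true.

Yes, it is a tautology.


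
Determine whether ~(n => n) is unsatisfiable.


Truth table over {n}:
n | φ
-----
False | False
True | False
Every row is false.

Yes, it is a contradiction.


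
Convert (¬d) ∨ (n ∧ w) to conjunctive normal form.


Step 1: Distribute ∨ over ∧: (¬d) ∨ (n ∧ w) = ((¬d) ∨ n) ∧ ((¬d) ∨ w).

((¬d) ∨ n) ∧ ((¬d) ∨ w)


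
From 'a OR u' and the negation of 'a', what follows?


Disjunctive syllogism: from (P ∨ Q) and ¬P, infer Q.
One disjunct, 'a', is ruled out; the other must hold.

u


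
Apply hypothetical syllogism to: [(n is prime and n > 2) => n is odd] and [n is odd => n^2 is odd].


Hypothetical syllogism: from (P → Q) and (Q → R), infer (P → R).
Chain the two implications through the shared middle term 'n is odd'.

(n is prime and n > 2) => n^2 is odd


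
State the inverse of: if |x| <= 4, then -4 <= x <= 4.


The inverse of (P → Q) is (¬P → ¬Q). It is equivalent to the converse, not to the original.
Here P = '|x| <= 4' and Q = '-4 <= x <= 4'.

If not (|x| <= 4), then not (-4 <= x <= 4).


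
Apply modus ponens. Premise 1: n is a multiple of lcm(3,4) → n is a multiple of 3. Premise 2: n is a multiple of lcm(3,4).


Modus ponens: from (P → Q) and P, infer Q.
P = 'n is a multiple of lcm(3,4)' is asserted, and P → Q holds, so Q follows.

n is a multiple of 3.


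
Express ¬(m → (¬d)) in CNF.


Step 1: Rewrite m → (¬d) as ¬m ∨ (¬d).
Step 2: Negate: ¬(¬m ∨ (¬d)) = m ∧ ¬(¬d) (De Morgan + double negation).
Step 3: Eliminate any double negations (¬¬X = X).

m ∧ d


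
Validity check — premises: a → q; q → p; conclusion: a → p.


This matches the form of hypothetical syllogism: the conclusion follows in every model of the premises.

Valid.


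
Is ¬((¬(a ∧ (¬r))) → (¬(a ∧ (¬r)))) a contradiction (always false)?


Truth table over {a, r}:
a | r | φ
---------
F | F | F
T | F | F
F | T | F
T | T | F
Every row is false.

Yes, it is a contradiction.


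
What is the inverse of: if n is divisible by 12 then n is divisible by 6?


The inverse of (P → Q) is (¬P → ¬Q). It is equivalent to the converse, not to the original.
Here P = 'n is divisible by 12' and Q = 'n is divisible by 6'.

If not (n is divisible by 12), then not (n is divisible by 6).


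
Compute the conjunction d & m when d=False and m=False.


Conjunction is true only when both operands are true.
Substitute: d=False, m=False.
False & False evaluates to False.

False


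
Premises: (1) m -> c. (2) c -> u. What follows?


Hypothetical syllogism: from (P → Q) and (Q → R), infer (P → R).
Chain the two implications through the shared middle term 'c'.

m -> u


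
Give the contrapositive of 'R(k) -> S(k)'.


The contrapositive of (P → Q) is (¬Q → ¬P); it is logically equivalent to the original.
Here P = 'R(k)' and Q = 'S(k)'.

If not (S(k)), then not (R(k)).


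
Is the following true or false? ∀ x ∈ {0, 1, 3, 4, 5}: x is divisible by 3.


Evaluate the predicate on each element: 0:T, 1:F, 3:T, 4:F, 5:F.
Counterexample x = 1 fails the predicate.

F


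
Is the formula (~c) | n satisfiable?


Search for a satisfying assignment over {c, n}.
Try c=False, n=False: the formula evaluates to True.
A satisfying assignment exists.

Satisfiable.


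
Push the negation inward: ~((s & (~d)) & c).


De Morgan: the negation of a conjunction is the disjunction of the negations.
Distribute ~ across &, flipping it to |, and negate each literal.

((~s) | d) | (~c)


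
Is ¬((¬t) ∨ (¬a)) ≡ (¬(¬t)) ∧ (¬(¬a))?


Compare truth tables:
a | t | φ | ψ
-------------
F | F | F | F
T | F | F | F
F | T | F | F
T | T | T | T
The columns φ and ψ agree on every row.

Yes, they are logically equivalent.


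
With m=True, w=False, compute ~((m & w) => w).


Substitute m=True, w=False:
m & w = True & False = False
(m & w) => w = False => False = True
~((m & w) => w) = False

False


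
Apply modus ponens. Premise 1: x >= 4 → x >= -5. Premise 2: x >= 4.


Modus ponens: from (P → Q) and P, infer Q.
P = 'x >= 4' is asserted, and P → Q holds, so Q follows.

x >= -5.


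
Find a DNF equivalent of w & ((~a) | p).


Step 1: Distribute ∧ over ∨: w ∧ ((¬a) ∨ p) = (w ∧ (¬a)) ∨ (w ∧ p).

(w & (~a)) | (w & p)


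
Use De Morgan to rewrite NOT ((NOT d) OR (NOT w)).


De Morgan: the negation of a disjunction is the conjunction of the negations.
Distribute NOT across OR, flipping it to AND, and negate each literal.

d AND w


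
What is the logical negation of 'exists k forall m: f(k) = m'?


Negation flips each quantifier (∀↔∃) and negates the inner predicate.
¬(exists k forall m: φ) = forall k exists m: ¬φ.

forall k exists m: ~(f(k) = m)


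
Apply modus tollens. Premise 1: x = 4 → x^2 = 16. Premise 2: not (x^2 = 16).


Modus tollens: from (P → Q) and ¬Q, infer ¬P.
Q = 'x^2 = 16' is denied; since P → Q, P must also fail.

Not (x = 4).


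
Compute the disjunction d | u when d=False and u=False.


Disjunction is false only when both operands are false.
Substitute: d=False, u=False.
False | False evaluates to False.

False


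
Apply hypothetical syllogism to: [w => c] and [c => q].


Hypothetical syllogism: from (P → Q) and (Q → R), infer (P → R).
Chain the two implications through the shared middle term 'c'.

w => q


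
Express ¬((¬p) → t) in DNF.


Step 1: Rewrite implication then negate: ¬(¬(¬p) ∨ t) = (¬p) ∧ ¬t.

(¬p) ∧ (¬t)


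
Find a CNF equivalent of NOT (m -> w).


Step 1: Rewrite m → w as ¬m ∨ w.
Step 2: Negate: ¬(¬m ∨ w) = m ∧ ¬w (De Morgan + double negation).

m AND (NOT w)


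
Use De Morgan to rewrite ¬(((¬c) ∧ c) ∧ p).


De Morgan: the negation of a conjunction is the disjunction of the negations.
Distribute ¬ across ∧, flipping it to ∨, and negate each literal.

(c ∨ (¬c)) ∨ (¬p)


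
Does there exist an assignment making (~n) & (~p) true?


Search for a satisfying assignment over {n, p}.
Try n=False, p=False: the formula evaluates to True.
A satisfying assignment exists.

Satisfiable.


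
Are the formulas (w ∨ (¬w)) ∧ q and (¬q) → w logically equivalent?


Compare truth tables:
q | w | φ | ψ
-------------
F | F | F | F
T | F | T | T
F | T | F | T
T | T | T | T
They differ at row 3 (q=F, w=T): φ=F but ψ=T.

No, they are not logically equivalent.


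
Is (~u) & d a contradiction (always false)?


Truth table over {d, u}:
d | u | φ
---------
False | False | False
True | False | True
False | True | False
True | True | False
Satisfying assignment at row 2: d=True, u=False gives True.

No, it is not a contradiction.


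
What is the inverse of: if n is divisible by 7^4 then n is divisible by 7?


The inverse of (P → Q) is (¬P → ¬Q). It is equivalent to the converse, not to the original.
Here P = 'n is divisible by 7^4' and Q = 'n is divisible by 7'.

If not (n is divisible by 7^4), then not (n is divisible by 7).


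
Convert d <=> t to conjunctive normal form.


Step 1: Rewrite d ↔ t as (d → t) ∧ (t → d).
Step 2: Rewrite each implication as a disjunction.

((~d) | t) & ((~t) | d)


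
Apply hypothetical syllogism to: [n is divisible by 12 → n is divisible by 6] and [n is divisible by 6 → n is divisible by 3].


Hypothetical syllogism: from (P → Q) and (Q → R), infer (P → R).
Chain the two implications through the shared middle term 'n is divisible by 6'.

n is divisible by 12 → n is divisible by 3


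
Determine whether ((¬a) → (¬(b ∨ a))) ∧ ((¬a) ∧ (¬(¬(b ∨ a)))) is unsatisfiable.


Truth table over {a, b}:
a | b | φ
---------
F | F | F
T | F | F
F | T | F
T | T | F
Every row is false.

Yes, it is a contradiction.


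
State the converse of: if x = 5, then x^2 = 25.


The converse of (P → Q) is (Q → P). It is not in general equivalent to the original.
Here P = 'x = 5' and Q = 'x^2 = 25'.

If x^2 = 25, then x = 5.


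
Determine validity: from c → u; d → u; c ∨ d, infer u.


This matches the form of proof by cases: the conclusion follows in every model of the premises.

Valid.


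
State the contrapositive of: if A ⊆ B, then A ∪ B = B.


The contrapositive of (P → Q) is (¬Q → ¬P); it is logically equivalent to the original.
Here P = 'A ⊆ B' and Q = 'A ∪ B = B'.

If not (A ∪ B = B), then not (A ⊆ B).


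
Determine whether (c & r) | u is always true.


Build the truth table over {c, r, u}:
c | r | u | φ
-------------
False | False | False | False
True | False | False | False
False | True | False | False
True | True | False | True
False | False | True | True
True | False | True | True
False | True | True | True
True | True | True | True
Counterexample at row 1: with c=False, r=False, u=False, the formula is False.

No, it is not a tautology.


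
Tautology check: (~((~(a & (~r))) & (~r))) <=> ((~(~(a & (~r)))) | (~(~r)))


Build the truth table over {a, r}:
a | r | φ
---------
False | False | True
True | False | True
False | True | True
True | True | True
Every row evaluates to true.

Yes, it is a tautology.


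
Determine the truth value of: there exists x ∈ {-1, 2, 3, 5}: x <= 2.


Evaluate the predicate on each element: -1:T, 2:T, 3:F, 5:F.
Witness x = -1 satisfies the predicate.

T


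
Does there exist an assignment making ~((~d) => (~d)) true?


Check all 2 assignments over {d}:
d | φ
-----
False | False
True | False
No assignment makes the formula true.

Unsatisfiable.


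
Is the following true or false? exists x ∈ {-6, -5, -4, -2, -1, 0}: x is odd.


Evaluate the predicate on each element: -6:False, -5:True, -4:False, -2:False, -1:True, 0:False.
Witness x = -5 satisfies the predicate.

True


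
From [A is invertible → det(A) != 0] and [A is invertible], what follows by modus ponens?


Modus ponens: from (P → Q) and P, infer Q.
P = 'A is invertible' is asserted, and P → Q holds, so Q follows.

det(A) != 0.


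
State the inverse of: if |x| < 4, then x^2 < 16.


The inverse of (P → Q) is (¬P → ¬Q). It is equivalent to the converse, not to the original.
Here P = '|x| < 4' and Q = 'x^2 < 16'.

If not (|x| < 4), then not (x^2 < 16).


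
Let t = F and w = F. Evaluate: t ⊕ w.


Exclusive or is true when exactly one operand is true.
Substitute: t=F, w=F.
F ⊕ F evaluates to F.

F


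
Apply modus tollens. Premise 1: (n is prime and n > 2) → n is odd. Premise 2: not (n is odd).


Modus tollens: from (P → Q) and ¬Q, infer ¬P.
Q = 'n is odd' is denied; since P → Q, P must also fail.

Not ((n is prime and n > 2)).


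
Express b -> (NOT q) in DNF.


Step 1: Rewrite b → (¬q) as ¬b ∨ (¬q).

(NOT b) OR (NOT q)


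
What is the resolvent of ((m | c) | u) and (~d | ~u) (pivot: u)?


The clauses contain complementary literals u and ~u.
Resolution eliminates this pair and disjoins the remaining literals (merging duplicates).

((c | m) | ~d)


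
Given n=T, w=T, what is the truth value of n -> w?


Implication is false only when antecedent is true and consequent is false.
Substitute: n=T, w=T.
T -> T evaluates to T.

T


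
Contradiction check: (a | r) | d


Truth table over {a, d, r}:
a | d | r | φ
-------------
False | False | False | False
True | False | False | True
False | True | False | True
True | True | False | True
False | False | True | True
True | False | True | True
False | True | True | True
True | True | True | True
Satisfying assignment at row 2: a=True, d=False, r=False gives True.

No, it is not a contradiction.


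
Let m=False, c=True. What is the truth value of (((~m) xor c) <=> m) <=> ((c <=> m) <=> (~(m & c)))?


Substitute m=False, c=True:
~m = True
(~m) xor c = True xor True = False
((~m) xor c) <=> m = False <=> False = True
c <=> m = True <=> False = False
m & c = False & True = False
~(m & c) = True
(c <=> m) <=> (~(m & c)) = False <=> True = False
(((~m) xor c) <=> m) <=> ((c <=> m) <=> (~(m & c))) = True <=> False = False

False


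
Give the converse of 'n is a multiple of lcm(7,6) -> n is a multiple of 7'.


The converse of (P → Q) is (Q → P). It is not in general equivalent to the original.
Here P = 'n is a multiple of lcm(7,6)' and Q = 'n is a multiple of 7'.

If n is a multiple of 7, then n is a multiple of lcm(7,6).


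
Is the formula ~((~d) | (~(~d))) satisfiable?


Check all 2 assignments over {d}:
d | φ
-----
False | False
True | False
No assignment makes the formula true.

Unsatisfiable.


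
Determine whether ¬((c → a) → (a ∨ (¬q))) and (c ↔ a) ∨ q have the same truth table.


Compare truth tables:
a | c | q | φ | ψ
-----------------
F | F | F | F | T
T | F | F | F | F
F | T | F | F | F
T | T | F | F | T
F | F | T | T | T
T | F | T | F | T
F | T | T | F | T
T | T | T | F | T
They differ at row 1 (a=F, c=F, q=F): φ=F but ψ=T.

No, they are not logically equivalent.


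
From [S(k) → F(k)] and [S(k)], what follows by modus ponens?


Modus ponens: from (P → Q) and P, infer Q.
P = 'S(k)' is asserted, and P → Q holds, so Q follows.

F(k).


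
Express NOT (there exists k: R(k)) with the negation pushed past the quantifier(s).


¬(for all x: φ) = there exists x: ¬φ, and ¬(there exists x: φ) = for all x: ¬φ.
Apply to the existential statement.

for all k: NOT(R(k))


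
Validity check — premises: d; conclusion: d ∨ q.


This matches the form of disjunction introduction: the conclusion follows in every model of the premises.

Valid.


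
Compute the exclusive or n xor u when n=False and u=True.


Exclusive or is true when exactly one operand is true.
Substitute: n=False, u=True.
False xor True evaluates to True.

True


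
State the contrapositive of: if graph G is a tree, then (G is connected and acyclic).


The contrapositive of (P → Q) is (¬Q → ¬P); it is logically equivalent to the original.
Here P = 'graph G is a tree' and Q = '(G is connected and acyclic)'.

If not ((G is connected and acyclic)), then not (graph G is a tree).


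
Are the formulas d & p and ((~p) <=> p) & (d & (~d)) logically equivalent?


Compare truth tables:
d | p | φ | ψ
-------------
False | False | False | False
True | False | False | False
False | True | False | False
True | True | True | False
They differ at row 4 (d=True, p=True): φ=True but ψ=False.

No, they are not logically equivalent.


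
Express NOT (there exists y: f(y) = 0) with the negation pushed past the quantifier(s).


¬(for all x: φ) = there exists x: ¬φ, and ¬(there exists x: φ) = for all x: ¬φ.
Apply to the existential statement.

for all y: NOT(f(y) = 0)


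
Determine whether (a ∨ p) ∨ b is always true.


Build the truth table over {a, b, p}:
a | b | p | φ
-------------
F | F | F | F
T | F | F | T
F | T | F | T
T | T | F | T
F | F | T | T
T | F | T | T
F | T | T | T
T | T | T | T
Counterexample at row 1: with a=F, b=F, p=F, the formula is F.

No, it is not a tautology.


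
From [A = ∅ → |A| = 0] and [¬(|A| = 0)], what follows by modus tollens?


Modus tollens: from (P → Q) and ¬Q, infer ¬P.
Q = '|A| = 0' is denied; since P → Q, P must also fail.

Not (A = ∅).


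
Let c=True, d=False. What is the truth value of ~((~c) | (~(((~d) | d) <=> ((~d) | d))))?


Substitute c=True, d=False:
~c = False
~d = True
(~d) | d = True | False = True
~d = True
(~d) | d = True | False = True
((~d) | d) <=> ((~d) | d) = True <=> True = True
~(((~d) | d) <=> ((~d) | d)) = False
(~c) | (~(((~d) | d) <=> ((~d) | d))) = False | False = False
~((~c) | (~(((~d) | d) <=> ((~d) | d)))) = True

True


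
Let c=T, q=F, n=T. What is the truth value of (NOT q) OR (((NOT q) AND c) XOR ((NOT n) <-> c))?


Substitute c=T, q=F, n=T:
NOT q = T
NOT q = T
(NOT q) AND c = T AND T = T
NOT n = F
(NOT n) <-> c = F <-> T = F
((NOT q) AND c) XOR ((NOT n) <-> c) = T XOR F = T
(NOT q) OR (((NOT q) AND c) XOR ((NOT n) <-> c)) = T OR T = T

T


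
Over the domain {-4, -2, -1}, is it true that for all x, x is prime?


Evaluate the predicate on each element: -4:F, -2:F, -1:F.
Counterexample x = -4 fails the predicate.

F


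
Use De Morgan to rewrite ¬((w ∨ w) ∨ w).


De Morgan: the negation of a disjunction is the conjunction of the negations.
Distribute ¬ across ∨, flipping it to ∧, and negate each literal.

((¬w) ∧ (¬w)) ∧ (¬w)


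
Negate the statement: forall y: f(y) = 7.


¬(forall x: φ) = exists x: ¬φ, and ¬(exists x: φ) = forall x: ¬φ.
Apply to the universal statement.

exists y: ~(f(y) = 7)


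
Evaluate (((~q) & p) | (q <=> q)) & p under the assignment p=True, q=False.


Substitute p=True, q=False:
~q = True
(~q) & p = True & True = True
q <=> q = False <=> False = True
((~q) & p) | (q <=> q) = True | True = True
(((~q) & p) | (q <=> q)) & p = True & True = True

True


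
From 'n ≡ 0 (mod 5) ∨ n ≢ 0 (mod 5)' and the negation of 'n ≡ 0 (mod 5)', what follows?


Disjunctive syllogism: from (P ∨ Q) and ¬P, infer Q.
One disjunct, 'n ≡ 0 (mod 5)', is ruled out; the other must hold.

n ≢ 0 (mod 5)


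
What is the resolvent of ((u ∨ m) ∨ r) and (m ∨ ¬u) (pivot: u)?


The clauses contain complementary literals u and ¬u.
Resolution eliminates this pair and disjoins the remaining literals (merging duplicates).

(r ∨ m)


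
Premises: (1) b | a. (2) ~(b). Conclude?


Disjunctive syllogism: from (P ∨ Q) and ¬P, infer Q.
One disjunct, 'b', is ruled out; the other must hold.

a


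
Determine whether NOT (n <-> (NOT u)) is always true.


Build the truth table over {n, u}:
n | u | φ
---------
F | F | T
T | F | F
F | T | F
T | T | T
Counterexample at row 2: with n=T, u=F, the formula is F.

No, it is not a tautology.


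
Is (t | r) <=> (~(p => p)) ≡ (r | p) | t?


Compare truth tables:
p | r | t | φ | ψ
-----------------
False | False | False | True | False
True | False | False | True | True
False | True | False | False | True
True | True | False | False | True
False | False | True | False | True
True | False | True | False | True
False | True | True | False | True
True | True | True | False | True
They differ at row 1 (p=False, r=False, t=False): φ=True but ψ=False.

No, they are not logically equivalent.
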